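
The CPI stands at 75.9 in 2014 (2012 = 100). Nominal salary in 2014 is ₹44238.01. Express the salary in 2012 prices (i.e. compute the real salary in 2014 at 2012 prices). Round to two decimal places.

Real = Nominal ÷ (Index/100) = 44238.01 ÷ (75.9/100)
     = 44238.01 ÷ 0.759 = 58284.5982

58284.60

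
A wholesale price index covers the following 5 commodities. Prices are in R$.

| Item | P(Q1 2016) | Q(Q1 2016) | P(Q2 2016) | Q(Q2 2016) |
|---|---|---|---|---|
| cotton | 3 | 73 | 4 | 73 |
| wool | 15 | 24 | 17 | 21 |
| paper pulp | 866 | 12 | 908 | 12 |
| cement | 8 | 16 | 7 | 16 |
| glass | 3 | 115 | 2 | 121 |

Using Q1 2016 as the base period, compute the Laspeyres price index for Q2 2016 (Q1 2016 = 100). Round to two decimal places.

104.32

Laspeyres price index uses base-period quantities as weights.
ΣP(Q2 2016)·Q(Q1 2016) = 4×73 + 17×24 + 908×12 + 7×16 + 2×115 = 292 + 408 + 10896 + 112 + 230 = 11938
ΣP(Q1 2016)·Q(Q1 2016) = 3×73 + 15×24 + 866×12 + 8×16 + 3×115 = 219 + 360 + 10392 + 128 + 345 = 11444
Index = 11938 / 11444 × 100 = 104.3167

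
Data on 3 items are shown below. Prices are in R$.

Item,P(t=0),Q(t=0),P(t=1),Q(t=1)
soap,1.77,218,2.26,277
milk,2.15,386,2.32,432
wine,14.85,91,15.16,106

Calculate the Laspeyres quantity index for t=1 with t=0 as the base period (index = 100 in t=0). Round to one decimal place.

116.6

Laspeyres quantity index uses base-period prices as weights.
ΣP(t=0)·Q(t=1) = 1.77×277 + 2.15×432 + 14.85×106 = 490.29 + 928.8 + 1574.1 = 2993.19
ΣP(t=0)·Q(t=0) = 1.77×218 + 2.15×386 + 14.85×91 = 385.86 + 829.9 + 1351.35 = 2567.11
Index = 2993.19 / 2567.11 × 100 = 116.5977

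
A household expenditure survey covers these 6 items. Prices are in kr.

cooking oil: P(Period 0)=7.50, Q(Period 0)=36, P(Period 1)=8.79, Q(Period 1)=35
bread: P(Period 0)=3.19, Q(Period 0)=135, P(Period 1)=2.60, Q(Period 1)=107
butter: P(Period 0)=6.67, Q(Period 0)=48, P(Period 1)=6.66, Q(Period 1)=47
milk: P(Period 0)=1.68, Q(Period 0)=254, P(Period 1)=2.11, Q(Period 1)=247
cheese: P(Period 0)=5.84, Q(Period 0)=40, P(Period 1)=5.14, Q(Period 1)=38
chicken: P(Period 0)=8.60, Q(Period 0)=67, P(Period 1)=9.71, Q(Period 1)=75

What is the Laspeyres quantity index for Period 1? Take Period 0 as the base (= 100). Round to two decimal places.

97.42

Laspeyres quantity index uses base-period prices as weights.
ΣP(Period 0)·Q(Period 1) = 7.50×35 + 3.19×107 + 6.67×47 + 1.68×247 + 5.84×38 + 8.60×75 = 262.5 + 341.33 + 313.49 + 414.96 + 221.92 + 645 = 2199.2
ΣP(Period 0)·Q(Period 0) = 7.50×36 + 3.19×135 + 6.67×48 + 1.68×254 + 5.84×40 + 8.60×67 = 270 + 430.65 + 320.16 + 426.72 + 233.6 + 576.2 = 2257.33
Index = 2199.2 / 2257.33 × 100 = 97.4248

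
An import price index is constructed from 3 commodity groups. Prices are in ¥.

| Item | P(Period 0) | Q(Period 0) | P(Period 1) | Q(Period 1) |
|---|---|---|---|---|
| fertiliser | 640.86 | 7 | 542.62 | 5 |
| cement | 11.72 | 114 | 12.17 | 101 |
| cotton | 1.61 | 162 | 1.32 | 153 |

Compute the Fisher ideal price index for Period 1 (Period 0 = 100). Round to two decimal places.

Laspeyres component (base-period weights):
ΣP(Period 1)Q(Period 0) = 542.62×7 + 12.17×114 + 1.32×162 = 3798.34 + 1387.38 + 213.84 = 5399.56
ΣP(Period 0)Q(Period 0) = 640.86×7 + 11.72×114 + 1.61×162 = 4486.02 + 1336.08 + 260.82 = 6082.92
L = 5399.56 / 6082.92 × 100 = 88.7659
Paasche component (current-period weights):
ΣP(Period 1)Q(Period 1) = 542.62×5 + 12.17×101 + 1.32×153 = 2713.1 + 1229.17 + 201.96 = 4144.23
ΣP(Period 0)Q(Period 1) = 640.86×5 + 11.72×101 + 1.61×153 = 3204.3 + 1183.72 + 246.33 = 4634.35
P = 4144.23 / 4634.35 × 100 = 89.4242
Fisher = √(L × P) = √(88.7659 × 89.4242) = 89.0944

89.09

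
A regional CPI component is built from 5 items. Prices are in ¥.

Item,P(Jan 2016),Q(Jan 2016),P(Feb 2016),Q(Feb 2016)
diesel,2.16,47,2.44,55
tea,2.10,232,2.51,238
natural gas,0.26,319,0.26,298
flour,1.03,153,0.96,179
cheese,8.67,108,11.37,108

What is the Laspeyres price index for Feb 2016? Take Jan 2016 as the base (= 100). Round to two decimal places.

Laspeyres price index uses base-period quantities as weights.
ΣP(Feb 2016)·Q(Jan 2016) = 2.44×47 + 2.51×232 + 0.26×319 + 0.96×153 + 11.37×108 = 114.68 + 582.32 + 82.94 + 146.88 + 1227.96 = 2154.78
ΣP(Jan 2016)·Q(Jan 2016) = 2.16×47 + 2.10×232 + 0.26×319 + 1.03×153 + 8.67×108 = 101.52 + 487.2 + 82.94 + 157.59 + 936.36 = 1765.61
Index = 2154.78 / 1765.61 × 100 = 122.0417

122.04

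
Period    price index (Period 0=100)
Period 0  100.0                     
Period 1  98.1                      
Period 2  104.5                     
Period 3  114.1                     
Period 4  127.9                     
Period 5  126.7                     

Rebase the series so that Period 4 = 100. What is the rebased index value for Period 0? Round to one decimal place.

78.2

Rebased(Period 0) = 100.0 / 127.9 × 100 = 78.1861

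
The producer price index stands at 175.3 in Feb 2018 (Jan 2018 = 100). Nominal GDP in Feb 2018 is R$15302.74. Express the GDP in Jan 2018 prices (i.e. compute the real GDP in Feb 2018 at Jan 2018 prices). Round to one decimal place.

8729.5

Real = Nominal ÷ (Index/100) = 15302.74 ÷ (175.3/100)
     = 15302.74 ÷ 1.753 = 8729.4581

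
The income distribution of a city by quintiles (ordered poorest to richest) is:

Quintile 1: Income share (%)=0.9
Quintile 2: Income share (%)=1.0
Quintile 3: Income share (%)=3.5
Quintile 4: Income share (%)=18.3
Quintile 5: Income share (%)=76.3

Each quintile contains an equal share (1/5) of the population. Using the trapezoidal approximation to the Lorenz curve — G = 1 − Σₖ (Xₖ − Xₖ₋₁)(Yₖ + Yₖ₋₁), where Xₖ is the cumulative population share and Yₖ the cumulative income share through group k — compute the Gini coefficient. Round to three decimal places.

Cumulative income shares Yₖ: 0.0090, 0.0190, 0.0540, 0.2370, 1.0000
Σ (Xₖ−Xₖ₋₁)(Yₖ+Yₖ₋₁) = (1/5)(0.0090+0.0000) + (1/5)(0.0190+0.0090) + (1/5)(0.0540+0.0190) + (1/5)(0.2370+0.0540) + (1/5)(1.0000+0.2370)
  = 0.0018 + 0.0056 + 0.0146 + 0.0582 + 0.2474 = 0.3276
G = 1 − 0.3276 = 0.6724

0.672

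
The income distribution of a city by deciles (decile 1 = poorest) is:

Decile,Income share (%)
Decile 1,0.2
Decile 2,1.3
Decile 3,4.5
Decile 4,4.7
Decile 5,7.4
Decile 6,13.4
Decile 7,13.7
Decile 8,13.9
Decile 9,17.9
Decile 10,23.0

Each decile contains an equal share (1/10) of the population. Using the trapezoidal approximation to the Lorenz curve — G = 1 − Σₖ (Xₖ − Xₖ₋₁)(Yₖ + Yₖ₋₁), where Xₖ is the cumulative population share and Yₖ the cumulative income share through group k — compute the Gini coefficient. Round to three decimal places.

Cumulative income shares Yₖ: 0.0020, 0.0150, 0.0600, 0.1070, 0.1810, 0.3150, 0.4520, 0.5910, 0.7700, 1.0000
Σ (Xₖ−Xₖ₋₁)(Yₖ+Yₖ₋₁) = (1/10)(0.0020+0.0000) + (1/10)(0.0150+0.0020) + (1/10)(0.0600+0.0150) + (1/10)(0.1070+0.0600) + (1/10)(0.1810+0.1070) + (1/10)(0.3150+0.1810) + (1/10)(0.4520+0.3150) + (1/10)(0.5910+0.4520) + (1/10)(0.7700+0.5910) + (1/10)(1.0000+0.7700)
  = 0.0002 + 0.0017 + 0.0075 + 0.0167 + 0.0288 + 0.0496 + 0.0767 + 0.1043 + 0.1361 + 0.1770 = 0.5986
G = 1 − 0.5986 = 0.4014

0.401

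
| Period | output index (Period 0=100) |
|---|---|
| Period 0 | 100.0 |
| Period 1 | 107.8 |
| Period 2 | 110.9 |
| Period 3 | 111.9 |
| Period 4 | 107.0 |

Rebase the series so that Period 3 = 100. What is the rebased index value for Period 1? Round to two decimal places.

Rebased(Period 1) = 107.8 / 111.9 × 100 = 96.3360

96.34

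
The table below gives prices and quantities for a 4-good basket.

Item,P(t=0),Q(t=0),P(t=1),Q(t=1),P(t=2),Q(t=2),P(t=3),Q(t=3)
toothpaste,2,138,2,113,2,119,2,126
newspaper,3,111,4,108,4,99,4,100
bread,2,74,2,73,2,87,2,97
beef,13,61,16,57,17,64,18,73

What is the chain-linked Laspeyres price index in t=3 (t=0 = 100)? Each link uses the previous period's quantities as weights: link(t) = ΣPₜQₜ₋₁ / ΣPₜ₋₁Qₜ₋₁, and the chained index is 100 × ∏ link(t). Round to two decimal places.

127.07

Link t=0→t=1:
ΣP(t=1)Q(t=0) = 2×138 + 4×111 + 2×74 + 16×61 = 276 + 444 + 148 + 976 = 1844
ΣP(t=0)Q(t=0) = 2×138 + 3×111 + 2×74 + 13×61 = 276 + 333 + 148 + 793 = 1550
link = 1844/1550 = 1.189677
Link t=1→t=2:
ΣP(t=2)Q(t=1) = 2×113 + 4×108 + 2×73 + 17×57 = 226 + 432 + 146 + 969 = 1773
ΣP(t=1)Q(t=1) = 2×113 + 4×108 + 2×73 + 16×57 = 226 + 432 + 146 + 912 = 1716
link = 1773/1716 = 1.033217
Link t=2→t=3:
ΣP(t=3)Q(t=2) = 2×119 + 4×99 + 2×87 + 18×64 = 238 + 396 + 174 + 1152 = 1960
ΣP(t=2)Q(t=2) = 2×119 + 4×99 + 2×87 + 17×64 = 238 + 396 + 174 + 1088 = 1896
link = 1960/1896 = 1.033755
Chained index = 100 × 1.189677 × 1.033217 × 1.033755 = 127.0686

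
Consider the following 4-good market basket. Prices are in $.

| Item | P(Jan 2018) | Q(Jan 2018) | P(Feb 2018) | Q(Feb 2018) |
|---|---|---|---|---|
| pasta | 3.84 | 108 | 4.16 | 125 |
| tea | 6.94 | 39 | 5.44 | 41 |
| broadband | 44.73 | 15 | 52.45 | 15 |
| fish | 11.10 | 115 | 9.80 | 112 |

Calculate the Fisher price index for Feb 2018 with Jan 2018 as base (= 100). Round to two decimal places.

97.95

Laspeyres component (base-period weights):
ΣP(Feb 2018)Q(Jan 2018) = 4.16×108 + 5.44×39 + 52.45×15 + 9.80×115 = 449.28 + 212.16 + 786.75 + 1127 = 2575.19
ΣP(Jan 2018)Q(Jan 2018) = 3.84×108 + 6.94×39 + 44.73×15 + 11.10×115 = 414.72 + 270.66 + 670.95 + 1276.5 = 2632.83
L = 2575.19 / 2632.83 × 100 = 97.8107
Paasche component (current-period weights):
ΣP(Feb 2018)Q(Feb 2018) = 4.16×125 + 5.44×41 + 52.45×15 + 9.80×112 = 520 + 223.04 + 786.75 + 1097.6 = 2627.39
ΣP(Jan 2018)Q(Feb 2018) = 3.84×125 + 6.94×41 + 44.73×15 + 11.10×112 = 480 + 284.54 + 670.95 + 1243.2 = 2678.69
P = 2627.39 / 2678.69 × 100 = 98.0849
Fisher = √(L × P) = √(97.8107 × 98.0849) = 97.9477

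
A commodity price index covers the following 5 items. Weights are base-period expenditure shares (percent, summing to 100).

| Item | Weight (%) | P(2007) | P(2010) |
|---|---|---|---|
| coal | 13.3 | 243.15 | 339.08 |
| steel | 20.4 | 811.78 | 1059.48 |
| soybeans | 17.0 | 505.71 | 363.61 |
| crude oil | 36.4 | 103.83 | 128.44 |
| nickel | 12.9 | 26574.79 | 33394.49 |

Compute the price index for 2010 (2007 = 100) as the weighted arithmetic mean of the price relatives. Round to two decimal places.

118.63

coal: 13.3 × (339.08/243.15) = 13.3 × 1.394530 = 18.5473
steel: 20.4 × (1059.48/811.78) = 20.4 × 1.305132 = 26.6247
soybeans: 17.0 × (363.61/505.71) = 17.0 × 0.719009 = 12.2232
crude oil: 36.4 × (128.44/103.83) = 36.4 × 1.237022 = 45.0276
nickel: 12.9 × (33394.49/26574.79) = 12.9 × 1.256623 = 16.2104
Index = Σ wᵢ·(p₁ᵢ/p₀ᵢ) = 18.5473 + 26.6247 + 12.2232 + 45.0276 + 16.2104 = 118.6331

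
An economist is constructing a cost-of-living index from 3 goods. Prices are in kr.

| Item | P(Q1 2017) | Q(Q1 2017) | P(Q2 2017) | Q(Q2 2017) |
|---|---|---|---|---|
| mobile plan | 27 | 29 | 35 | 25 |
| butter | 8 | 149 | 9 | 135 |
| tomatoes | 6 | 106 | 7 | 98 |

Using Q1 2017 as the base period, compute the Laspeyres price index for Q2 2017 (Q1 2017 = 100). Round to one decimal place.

118.7

Laspeyres price index uses base-period quantities as weights.
ΣP(Q2 2017)·Q(Q1 2017) = 35×29 + 9×149 + 7×106 = 1015 + 1341 + 742 = 3098
ΣP(Q1 2017)·Q(Q1 2017) = 27×29 + 8×149 + 6×106 = 783 + 1192 + 636 = 2611
Index = 3098 / 2611 × 100 = 118.6519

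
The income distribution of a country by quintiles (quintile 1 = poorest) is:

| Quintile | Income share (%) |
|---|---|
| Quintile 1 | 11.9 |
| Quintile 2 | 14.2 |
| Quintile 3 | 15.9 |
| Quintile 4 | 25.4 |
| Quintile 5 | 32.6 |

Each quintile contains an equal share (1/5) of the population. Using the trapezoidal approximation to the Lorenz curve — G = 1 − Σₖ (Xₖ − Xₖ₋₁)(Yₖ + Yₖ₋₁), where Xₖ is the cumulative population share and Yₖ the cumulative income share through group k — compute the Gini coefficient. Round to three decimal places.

0.210

Cumulative income shares Yₖ: 0.1190, 0.2610, 0.4200, 0.6740, 1.0000
Σ (Xₖ−Xₖ₋₁)(Yₖ+Yₖ₋₁) = (1/5)(0.1190+0.0000) + (1/5)(0.2610+0.1190) + (1/5)(0.4200+0.2610) + (1/5)(0.6740+0.4200) + (1/5)(1.0000+0.6740)
  = 0.0238 + 0.0760 + 0.1362 + 0.2188 + 0.3348 = 0.7896
G = 1 − 0.7896 = 0.2104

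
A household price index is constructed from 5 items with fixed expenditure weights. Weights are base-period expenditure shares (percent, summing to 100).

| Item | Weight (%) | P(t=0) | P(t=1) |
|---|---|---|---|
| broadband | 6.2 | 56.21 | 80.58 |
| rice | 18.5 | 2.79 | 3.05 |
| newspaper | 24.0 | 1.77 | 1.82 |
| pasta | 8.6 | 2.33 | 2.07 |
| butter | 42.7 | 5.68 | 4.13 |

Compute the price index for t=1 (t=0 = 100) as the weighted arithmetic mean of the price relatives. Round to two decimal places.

92.48

broadband: 6.2 × (80.58/56.21) = 6.2 × 1.433553 = 8.8880
rice: 18.5 × (3.05/2.79) = 18.5 × 1.093190 = 20.2240
newspaper: 24.0 × (1.82/1.77) = 24.0 × 1.028249 = 24.6780
pasta: 8.6 × (2.07/2.33) = 8.6 × 0.888412 = 7.6403
butter: 42.7 × (4.13/5.68) = 42.7 × 0.727113 = 31.0477
Index = Σ wᵢ·(p₁ᵢ/p₀ᵢ) = 8.8880 + 20.2240 + 24.6780 + 7.6403 + 31.0477 = 92.4781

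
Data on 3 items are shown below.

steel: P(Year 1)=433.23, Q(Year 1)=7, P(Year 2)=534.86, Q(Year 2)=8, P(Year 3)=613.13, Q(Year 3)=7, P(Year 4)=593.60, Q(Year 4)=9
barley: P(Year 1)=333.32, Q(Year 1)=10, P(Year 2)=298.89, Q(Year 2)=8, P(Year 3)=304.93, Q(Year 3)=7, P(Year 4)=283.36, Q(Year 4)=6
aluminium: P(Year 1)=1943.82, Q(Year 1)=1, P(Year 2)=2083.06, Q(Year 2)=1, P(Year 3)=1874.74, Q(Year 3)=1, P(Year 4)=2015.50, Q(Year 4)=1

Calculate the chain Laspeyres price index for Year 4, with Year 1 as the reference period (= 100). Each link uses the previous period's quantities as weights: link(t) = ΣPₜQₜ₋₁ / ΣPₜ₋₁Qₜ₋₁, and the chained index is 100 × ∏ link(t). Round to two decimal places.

109.77

Link Year 1→Year 2:
ΣP(Year 2)Q(Year 1) = 534.86×7 + 298.89×10 + 2083.06×1 = 3744.02 + 2988.9 + 2083.06 = 8815.98
ΣP(Year 1)Q(Year 1) = 433.23×7 + 333.32×10 + 1943.82×1 = 3032.61 + 3333.2 + 1943.82 = 8309.63
link = 8815.98/8309.63 = 1.060935
Link Year 2→Year 3:
ΣP(Year 3)Q(Year 2) = 613.13×8 + 304.93×8 + 1874.74×1 = 4905.04 + 2439.44 + 1874.74 = 9219.22
ΣP(Year 2)Q(Year 2) = 534.86×8 + 298.89×8 + 2083.06×1 = 4278.88 + 2391.12 + 2083.06 = 8753.06
link = 9219.22/8753.06 = 1.053257
Link Year 3→Year 4:
ΣP(Year 4)Q(Year 3) = 593.60×7 + 283.36×7 + 2015.50×1 = 4155.2 + 1983.52 + 2015.5 = 8154.22
ΣP(Year 3)Q(Year 3) = 613.13×7 + 304.93×7 + 1874.74×1 = 4291.91 + 2134.51 + 1874.74 = 8301.16
link = 8154.22/8301.16 = 0.982299
Chained index = 100 × 1.060935 × 1.053257 × 0.982299 = 109.7657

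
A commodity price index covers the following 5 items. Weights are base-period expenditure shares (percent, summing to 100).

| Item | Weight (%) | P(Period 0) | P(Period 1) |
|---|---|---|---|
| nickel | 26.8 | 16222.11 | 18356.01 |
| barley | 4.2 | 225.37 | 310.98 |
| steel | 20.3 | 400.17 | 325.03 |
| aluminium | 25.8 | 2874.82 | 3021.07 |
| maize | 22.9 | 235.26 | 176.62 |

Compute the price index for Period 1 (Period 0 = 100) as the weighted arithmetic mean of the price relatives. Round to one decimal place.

96.9

nickel: 26.8 × (18356.01/16222.11) = 26.8 × 1.131543 = 30.3253
barley: 4.2 × (310.98/225.37) = 4.2 × 1.379864 = 5.7954
steel: 20.3 × (325.03/400.17) = 20.3 × 0.812230 = 16.4883
aluminium: 25.8 × (3021.07/2874.82) = 25.8 × 1.050873 = 27.1125
maize: 22.9 × (176.62/235.26) = 22.9 × 0.750744 = 17.1920
Index = Σ wᵢ·(p₁ᵢ/p₀ᵢ) = 30.3253 + 5.7954 + 16.4883 + 27.1125 + 17.1920 = 96.9136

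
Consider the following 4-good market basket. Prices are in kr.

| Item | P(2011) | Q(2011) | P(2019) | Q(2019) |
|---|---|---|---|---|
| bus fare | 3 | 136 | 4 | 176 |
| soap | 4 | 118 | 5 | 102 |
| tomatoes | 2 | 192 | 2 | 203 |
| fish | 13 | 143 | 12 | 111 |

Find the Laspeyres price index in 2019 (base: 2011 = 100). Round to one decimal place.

103.6

Laspeyres price index uses base-period quantities as weights.
ΣP(2019)·Q(2011) = 4×136 + 5×118 + 2×192 + 12×143 = 544 + 590 + 384 + 1716 = 3234
ΣP(2011)·Q(2011) = 3×136 + 4×118 + 2×192 + 13×143 = 408 + 472 + 384 + 1859 = 3123
Index = 3234 / 3123 × 100 = 103.5543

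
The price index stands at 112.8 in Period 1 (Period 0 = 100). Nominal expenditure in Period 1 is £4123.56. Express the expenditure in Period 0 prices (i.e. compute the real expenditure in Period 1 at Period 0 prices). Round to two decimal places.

3655.64

Real = Nominal ÷ (Index/100) = 4123.56 ÷ (112.8/100)
     = 4123.56 ÷ 1.128 = 3655.6383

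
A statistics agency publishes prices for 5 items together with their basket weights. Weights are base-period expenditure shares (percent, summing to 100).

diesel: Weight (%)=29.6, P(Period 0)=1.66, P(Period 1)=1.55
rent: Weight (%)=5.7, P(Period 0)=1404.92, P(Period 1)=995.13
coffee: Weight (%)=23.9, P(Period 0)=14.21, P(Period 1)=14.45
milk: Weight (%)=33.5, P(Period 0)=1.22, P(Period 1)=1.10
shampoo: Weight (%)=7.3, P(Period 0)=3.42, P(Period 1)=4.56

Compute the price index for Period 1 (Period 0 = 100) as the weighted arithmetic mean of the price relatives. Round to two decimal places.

95.92

diesel: 29.6 × (1.55/1.66) = 29.6 × 0.933735 = 27.6386
rent: 5.7 × (995.13/1404.92) = 5.7 × 0.708318 = 4.0374
coffee: 23.9 × (14.45/14.21) = 23.9 × 1.016890 = 24.3037
milk: 33.5 × (1.10/1.22) = 33.5 × 0.901639 = 30.2049
shampoo: 7.3 × (4.56/3.42) = 7.3 × 1.333333 = 9.7333
Index = Σ wᵢ·(p₁ᵢ/p₀ᵢ) = 27.6386 + 4.0374 + 24.3037 + 30.2049 + 9.7333 = 95.9179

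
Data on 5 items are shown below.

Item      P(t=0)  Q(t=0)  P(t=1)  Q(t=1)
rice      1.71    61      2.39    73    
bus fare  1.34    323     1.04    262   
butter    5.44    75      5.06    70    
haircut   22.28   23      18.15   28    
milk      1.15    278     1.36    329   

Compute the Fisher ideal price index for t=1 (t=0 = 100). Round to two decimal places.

Laspeyres component (base-period weights):
ΣP(t=1)Q(t=0) = 2.39×61 + 1.04×323 + 5.06×75 + 18.15×23 + 1.36×278 = 145.79 + 335.92 + 379.5 + 417.45 + 378.08 = 1656.74
ΣP(t=0)Q(t=0) = 1.71×61 + 1.34×323 + 5.44×75 + 22.28×23 + 1.15×278 = 104.31 + 432.82 + 408 + 512.44 + 319.7 = 1777.27
L = 1656.74 / 1777.27 × 100 = 93.2183
Paasche component (current-period weights):
ΣP(t=1)Q(t=1) = 2.39×73 + 1.04×262 + 5.06×70 + 18.15×28 + 1.36×329 = 174.47 + 272.48 + 354.2 + 508.2 + 447.44 = 1756.79
ΣP(t=0)Q(t=1) = 1.71×73 + 1.34×262 + 5.44×70 + 22.28×28 + 1.15×329 = 124.83 + 351.08 + 380.8 + 623.84 + 378.35 = 1858.9
P = 1756.79 / 1858.9 × 100 = 94.5070
Fisher = √(L × P) = √(93.2183 × 94.5070) = 93.8604

93.86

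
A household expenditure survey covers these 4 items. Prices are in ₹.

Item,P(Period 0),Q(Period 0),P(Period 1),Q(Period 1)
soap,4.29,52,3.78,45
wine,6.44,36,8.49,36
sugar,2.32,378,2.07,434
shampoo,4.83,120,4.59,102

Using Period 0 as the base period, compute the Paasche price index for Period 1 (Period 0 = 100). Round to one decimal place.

Paasche price index uses current-period quantities as weights.
ΣP(Period 1)·Q(Period 1) = 3.78×45 + 8.49×36 + 2.07×434 + 4.59×102 = 170.1 + 305.64 + 898.38 + 468.18 = 1842.3
ΣP(Period 0)·Q(Period 1) = 4.29×45 + 6.44×36 + 2.32×434 + 4.83×102 = 193.05 + 231.84 + 1006.88 + 492.66 = 1924.43
Index = 1842.3 / 1924.43 × 100 = 95.7322

95.7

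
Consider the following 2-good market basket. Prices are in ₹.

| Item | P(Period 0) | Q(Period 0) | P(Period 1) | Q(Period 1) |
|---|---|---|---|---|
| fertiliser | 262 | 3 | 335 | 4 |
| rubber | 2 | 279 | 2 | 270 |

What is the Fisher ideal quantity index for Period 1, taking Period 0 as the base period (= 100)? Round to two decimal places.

Laspeyres component (base-period weights):
ΣP(Period 0)Q(Period 1) = 262×4 + 2×270 = 1048 + 540 = 1588
ΣP(Period 0)Q(Period 0) = 262×3 + 2×279 = 786 + 558 = 1344
L = 1588 / 1344 × 100 = 118.1548
Paasche component (current-period weights):
ΣP(Period 1)Q(Period 1) = 335×4 + 2×270 = 1340 + 540 = 1880
ΣP(Period 1)Q(Period 0) = 335×3 + 2×279 = 1005 + 558 = 1563
P = 1880 / 1563 × 100 = 120.2815
Fisher = √(L × P) = √(118.1548 × 120.2815) = 119.2134

119.21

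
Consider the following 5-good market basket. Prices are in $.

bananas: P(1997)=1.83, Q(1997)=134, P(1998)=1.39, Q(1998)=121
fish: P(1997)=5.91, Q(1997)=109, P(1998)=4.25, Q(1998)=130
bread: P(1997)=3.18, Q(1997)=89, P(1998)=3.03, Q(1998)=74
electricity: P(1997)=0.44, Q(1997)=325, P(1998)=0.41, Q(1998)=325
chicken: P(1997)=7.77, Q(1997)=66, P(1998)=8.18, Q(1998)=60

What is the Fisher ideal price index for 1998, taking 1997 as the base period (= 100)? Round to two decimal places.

Laspeyres component (base-period weights):
ΣP(1998)Q(1997) = 1.39×134 + 4.25×109 + 3.03×89 + 0.41×325 + 8.18×66 = 186.26 + 463.25 + 269.67 + 133.25 + 539.88 = 1592.31
ΣP(1997)Q(1997) = 1.83×134 + 5.91×109 + 3.18×89 + 0.44×325 + 7.77×66 = 245.22 + 644.19 + 283.02 + 143 + 512.82 = 1828.25
L = 1592.31 / 1828.25 × 100 = 87.0948
Paasche component (current-period weights):
ΣP(1998)Q(1998) = 1.39×121 + 4.25×130 + 3.03×74 + 0.41×325 + 8.18×60 = 168.19 + 552.5 + 224.22 + 133.25 + 490.8 = 1568.96
ΣP(1997)Q(1998) = 1.83×121 + 5.91×130 + 3.18×74 + 0.44×325 + 7.77×60 = 221.43 + 768.3 + 235.32 + 143 + 466.2 = 1834.25
P = 1568.96 / 1834.25 × 100 = 85.5369
Fisher = √(L × P) = √(87.0948 × 85.5369) = 86.3123

86.31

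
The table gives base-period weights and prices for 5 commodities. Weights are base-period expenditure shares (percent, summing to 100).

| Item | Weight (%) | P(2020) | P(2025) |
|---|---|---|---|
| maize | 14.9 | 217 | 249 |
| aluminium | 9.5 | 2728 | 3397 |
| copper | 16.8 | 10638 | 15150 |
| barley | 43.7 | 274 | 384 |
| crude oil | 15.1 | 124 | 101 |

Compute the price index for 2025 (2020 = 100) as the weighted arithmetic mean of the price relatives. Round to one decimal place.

maize: 14.9 × (249/217) = 14.9 × 1.147465 = 17.0972
aluminium: 9.5 × (3397/2728) = 9.5 × 1.245235 = 11.8297
copper: 16.8 × (15150/10638) = 16.8 × 1.424140 = 23.9255
barley: 43.7 × (384/274) = 43.7 × 1.401460 = 61.2438
crude oil: 15.1 × (101/124) = 15.1 × 0.814516 = 12.2992
Index = Σ wᵢ·(p₁ᵢ/p₀ᵢ) = 17.0972 + 11.8297 + 23.9255 + 61.2438 + 12.2992 = 126.3955

126.4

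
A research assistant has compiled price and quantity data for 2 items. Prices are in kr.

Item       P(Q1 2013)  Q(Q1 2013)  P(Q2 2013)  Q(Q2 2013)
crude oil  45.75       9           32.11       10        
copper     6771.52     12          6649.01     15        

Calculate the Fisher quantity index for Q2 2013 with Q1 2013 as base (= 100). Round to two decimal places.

124.94

Laspeyres component (base-period weights):
ΣP(Q1 2013)Q(Q2 2013) = 45.75×10 + 6771.52×15 = 457.5 + 101572.8 = 102030.3
ΣP(Q1 2013)Q(Q1 2013) = 45.75×9 + 6771.52×12 = 411.75 + 81258.24 = 81669.99
L = 102030.3 / 81669.99 × 100 = 124.9300
Paasche component (current-period weights):
ΣP(Q2 2013)Q(Q2 2013) = 32.11×10 + 6649.01×15 = 321.1 + 99735.15 = 100056.25
ΣP(Q2 2013)Q(Q1 2013) = 32.11×9 + 6649.01×12 = 288.99 + 79788.12 = 80077.11
P = 100056.25 / 80077.11 × 100 = 124.9499
Fisher = √(L × P) = √(124.9300 × 124.9499) = 124.9399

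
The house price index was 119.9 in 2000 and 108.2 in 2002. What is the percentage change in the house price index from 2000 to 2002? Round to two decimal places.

Change = (108.2 − 119.9) / 119.9 × 100
       = -11.7 / 119.9 × 100 = -9.7581%

-9.76%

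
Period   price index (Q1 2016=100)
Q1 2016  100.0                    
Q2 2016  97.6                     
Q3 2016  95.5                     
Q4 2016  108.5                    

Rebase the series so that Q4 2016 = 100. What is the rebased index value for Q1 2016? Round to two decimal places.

Rebased(Q1 2016) = 100.0 / 108.5 × 100 = 92.1659

92.17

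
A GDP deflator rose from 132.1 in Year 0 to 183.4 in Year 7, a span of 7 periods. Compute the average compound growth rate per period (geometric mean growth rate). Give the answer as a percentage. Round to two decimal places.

Growth factor = (183.4/132.1)^(1/7) = (1.388342)^(1/7) = 1.047989
Growth rate = 1.047989 − 1 = 0.047989 = 4.7989%

4.80%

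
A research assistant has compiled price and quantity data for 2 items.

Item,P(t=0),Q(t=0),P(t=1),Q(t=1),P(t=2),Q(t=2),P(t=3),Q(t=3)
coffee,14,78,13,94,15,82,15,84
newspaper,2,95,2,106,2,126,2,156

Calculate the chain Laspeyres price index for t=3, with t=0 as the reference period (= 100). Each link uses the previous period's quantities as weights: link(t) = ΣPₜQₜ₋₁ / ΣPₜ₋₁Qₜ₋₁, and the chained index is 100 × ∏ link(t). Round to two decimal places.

106.23

Link t=0→t=1:
ΣP(t=1)Q(t=0) = 13×78 + 2×95 = 1014 + 190 = 1204
ΣP(t=0)Q(t=0) = 14×78 + 2×95 = 1092 + 190 = 1282
link = 1204/1282 = 0.939158
Link t=1→t=2:
ΣP(t=2)Q(t=1) = 15×94 + 2×106 = 1410 + 212 = 1622
ΣP(t=1)Q(t=1) = 13×94 + 2×106 = 1222 + 212 = 1434
link = 1622/1434 = 1.131102
Link t=2→t=3:
ΣP(t=3)Q(t=2) = 15×82 + 2×126 = 1230 + 252 = 1482
ΣP(t=2)Q(t=2) = 15×82 + 2×126 = 1230 + 252 = 1482
link = 1482/1482 = 1.000000
Chained index = 100 × 0.939158 × 1.131102 × 1.000000 = 106.2283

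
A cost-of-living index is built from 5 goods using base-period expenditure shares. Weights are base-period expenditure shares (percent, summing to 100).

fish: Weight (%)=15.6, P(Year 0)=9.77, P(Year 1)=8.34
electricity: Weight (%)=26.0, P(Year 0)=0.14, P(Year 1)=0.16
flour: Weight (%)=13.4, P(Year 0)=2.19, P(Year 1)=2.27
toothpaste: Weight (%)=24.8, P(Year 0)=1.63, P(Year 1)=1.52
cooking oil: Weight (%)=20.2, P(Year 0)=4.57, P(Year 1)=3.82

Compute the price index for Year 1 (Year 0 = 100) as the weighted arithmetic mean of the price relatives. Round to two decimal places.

96.93

fish: 15.6 × (8.34/9.77) = 15.6 × 0.853634 = 13.3167
electricity: 26.0 × (0.16/0.14) = 26.0 × 1.142857 = 29.7143
flour: 13.4 × (2.27/2.19) = 13.4 × 1.036530 = 13.8895
toothpaste: 24.8 × (1.52/1.63) = 24.8 × 0.932515 = 23.1264
cooking oil: 20.2 × (3.82/4.57) = 20.2 × 0.835886 = 16.8849
Index = Σ wᵢ·(p₁ᵢ/p₀ᵢ) = 13.3167 + 29.7143 + 13.8895 + 23.1264 + 16.8849 = 96.9317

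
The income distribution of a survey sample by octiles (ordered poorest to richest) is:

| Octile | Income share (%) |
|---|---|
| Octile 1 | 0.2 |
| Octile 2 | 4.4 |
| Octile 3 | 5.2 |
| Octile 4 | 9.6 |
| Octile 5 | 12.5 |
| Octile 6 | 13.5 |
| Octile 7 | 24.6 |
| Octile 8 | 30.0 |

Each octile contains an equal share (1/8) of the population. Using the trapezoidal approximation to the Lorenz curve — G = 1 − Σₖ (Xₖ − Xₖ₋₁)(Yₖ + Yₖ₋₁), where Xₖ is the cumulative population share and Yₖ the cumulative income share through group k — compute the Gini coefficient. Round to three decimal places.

Cumulative income shares Yₖ: 0.0020, 0.0460, 0.0980, 0.1940, 0.3190, 0.4540, 0.7000, 1.0000
Σ (Xₖ−Xₖ₋₁)(Yₖ+Yₖ₋₁) = (1/8)(0.0020+0.0000) + (1/8)(0.0460+0.0020) + (1/8)(0.0980+0.0460) + (1/8)(0.1940+0.0980) + (1/8)(0.3190+0.1940) + (1/8)(0.4540+0.3190) + (1/8)(0.7000+0.4540) + (1/8)(1.0000+0.7000)
  = 0.0003 + 0.0060 + 0.0180 + 0.0365 + 0.0641 + 0.0966 + 0.1443 + 0.2125 = 0.5783
G = 1 − 0.5783 = 0.4217

0.422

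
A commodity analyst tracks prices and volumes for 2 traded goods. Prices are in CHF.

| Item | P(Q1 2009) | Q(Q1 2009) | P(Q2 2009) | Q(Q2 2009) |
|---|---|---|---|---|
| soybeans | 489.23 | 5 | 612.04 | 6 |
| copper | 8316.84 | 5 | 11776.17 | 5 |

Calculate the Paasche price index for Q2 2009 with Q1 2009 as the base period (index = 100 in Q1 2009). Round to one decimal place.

140.5

Paasche price index uses current-period quantities as weights.
ΣP(Q2 2009)·Q(Q2 2009) = 612.04×6 + 11776.17×5 = 3672.24 + 58880.85 = 62553.09
ΣP(Q1 2009)·Q(Q2 2009) = 489.23×6 + 8316.84×5 = 2935.38 + 41584.2 = 44519.58
Index = 62553.09 / 44519.58 × 100 = 140.5069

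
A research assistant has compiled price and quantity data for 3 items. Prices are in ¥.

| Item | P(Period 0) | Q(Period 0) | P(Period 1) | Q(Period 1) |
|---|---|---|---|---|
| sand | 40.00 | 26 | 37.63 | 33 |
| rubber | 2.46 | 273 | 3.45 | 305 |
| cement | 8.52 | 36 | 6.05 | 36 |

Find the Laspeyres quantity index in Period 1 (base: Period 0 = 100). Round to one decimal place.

Laspeyres quantity index uses base-period prices as weights.
ΣP(Period 0)·Q(Period 1) = 40.00×33 + 2.46×305 + 8.52×36 = 1320 + 750.3 + 306.72 = 2377.02
ΣP(Period 0)·Q(Period 0) = 40.00×26 + 2.46×273 + 8.52×36 = 1040 + 671.58 + 306.72 = 2018.3
Index = 2377.02 / 2018.3 × 100 = 117.7734

117.8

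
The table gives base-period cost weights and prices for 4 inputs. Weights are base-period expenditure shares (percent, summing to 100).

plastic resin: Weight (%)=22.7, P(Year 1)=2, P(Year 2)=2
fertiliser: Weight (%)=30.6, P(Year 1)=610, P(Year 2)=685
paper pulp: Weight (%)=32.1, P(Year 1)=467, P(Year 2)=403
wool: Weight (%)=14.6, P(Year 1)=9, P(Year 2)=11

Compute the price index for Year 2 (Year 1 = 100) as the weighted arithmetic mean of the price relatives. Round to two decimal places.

102.61

plastic resin: 22.7 × (2/2) = 22.7 × 1.000000 = 22.7000
fertiliser: 30.6 × (685/610) = 30.6 × 1.122951 = 34.3623
paper pulp: 32.1 × (403/467) = 32.1 × 0.862955 = 27.7009
wool: 14.6 × (11/9) = 14.6 × 1.222222 = 17.8444
Index = Σ wᵢ·(p₁ᵢ/p₀ᵢ) = 22.7000 + 34.3623 + 27.7009 + 17.8444 = 102.6076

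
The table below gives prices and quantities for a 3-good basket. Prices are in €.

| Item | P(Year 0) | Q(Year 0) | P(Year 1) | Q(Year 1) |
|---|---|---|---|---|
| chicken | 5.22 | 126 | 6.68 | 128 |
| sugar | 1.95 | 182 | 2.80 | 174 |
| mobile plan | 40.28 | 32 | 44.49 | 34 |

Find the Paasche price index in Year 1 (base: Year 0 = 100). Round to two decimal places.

Paasche price index uses current-period quantities as weights.
ΣP(Year 1)·Q(Year 1) = 6.68×128 + 2.80×174 + 44.49×34 = 855.04 + 487.2 + 1512.66 = 2854.9
ΣP(Year 0)·Q(Year 1) = 5.22×128 + 1.95×174 + 40.28×34 = 668.16 + 339.3 + 1369.52 = 2376.98
Index = 2854.9 / 2376.98 × 100 = 120.1062

120.11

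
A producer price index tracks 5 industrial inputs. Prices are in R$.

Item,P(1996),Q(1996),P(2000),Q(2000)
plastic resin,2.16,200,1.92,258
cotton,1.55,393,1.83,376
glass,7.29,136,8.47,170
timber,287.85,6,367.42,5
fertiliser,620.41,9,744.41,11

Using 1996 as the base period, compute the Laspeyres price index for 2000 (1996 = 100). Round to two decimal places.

Laspeyres price index uses base-period quantities as weights.
ΣP(2000)·Q(1996) = 1.92×200 + 1.83×393 + 8.47×136 + 367.42×6 + 744.41×9 = 384 + 719.19 + 1151.92 + 2204.52 + 6699.69 = 11159.32
ΣP(1996)·Q(1996) = 2.16×200 + 1.55×393 + 7.29×136 + 287.85×6 + 620.41×9 = 432 + 609.15 + 991.44 + 1727.1 + 5583.69 = 9343.38
Index = 11159.32 / 9343.38 × 100 = 119.4356

119.44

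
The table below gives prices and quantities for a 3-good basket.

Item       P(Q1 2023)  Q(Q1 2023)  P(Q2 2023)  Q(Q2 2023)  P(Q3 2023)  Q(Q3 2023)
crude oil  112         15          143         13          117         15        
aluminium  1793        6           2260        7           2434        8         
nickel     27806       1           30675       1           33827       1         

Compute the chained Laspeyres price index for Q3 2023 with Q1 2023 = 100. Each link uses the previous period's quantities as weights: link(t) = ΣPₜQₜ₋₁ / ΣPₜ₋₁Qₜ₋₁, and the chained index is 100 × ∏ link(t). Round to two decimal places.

124.86

Link Q1 2023→Q2 2023:
ΣP(Q2 2023)Q(Q1 2023) = 143×15 + 2260×6 + 30675×1 = 2145 + 13560 + 30675 = 46380
ΣP(Q1 2023)Q(Q1 2023) = 112×15 + 1793×6 + 27806×1 = 1680 + 10758 + 27806 = 40244
link = 46380/40244 = 1.152470
Link Q2 2023→Q3 2023:
ΣP(Q3 2023)Q(Q2 2023) = 117×13 + 2434×7 + 33827×1 = 1521 + 17038 + 33827 = 52386
ΣP(Q2 2023)Q(Q2 2023) = 143×13 + 2260×7 + 30675×1 = 1859 + 15820 + 30675 = 48354
link = 52386/48354 = 1.083385
Chained index = 100 × 1.152470 × 1.083385 = 124.8569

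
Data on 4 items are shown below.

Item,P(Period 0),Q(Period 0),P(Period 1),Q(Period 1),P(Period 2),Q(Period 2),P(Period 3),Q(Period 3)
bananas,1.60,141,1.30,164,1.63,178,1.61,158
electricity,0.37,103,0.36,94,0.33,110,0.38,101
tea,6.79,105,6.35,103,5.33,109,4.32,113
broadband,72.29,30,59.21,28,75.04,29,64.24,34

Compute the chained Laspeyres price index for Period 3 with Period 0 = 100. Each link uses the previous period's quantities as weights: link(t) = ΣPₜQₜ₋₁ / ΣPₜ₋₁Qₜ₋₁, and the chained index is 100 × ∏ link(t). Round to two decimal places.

Link Period 0→Period 1:
ΣP(Period 1)Q(Period 0) = 1.30×141 + 0.36×103 + 6.35×105 + 59.21×30 = 183.3 + 37.08 + 666.75 + 1776.3 = 2663.43
ΣP(Period 0)Q(Period 0) = 1.60×141 + 0.37×103 + 6.79×105 + 72.29×30 = 225.6 + 38.11 + 712.95 + 2168.7 = 3145.36
link = 2663.43/3145.36 = 0.846781
Link Period 1→Period 2:
ΣP(Period 2)Q(Period 1) = 1.63×164 + 0.33×94 + 5.33×103 + 75.04×28 = 267.32 + 31.02 + 548.99 + 2101.12 = 2948.45
ΣP(Period 1)Q(Period 1) = 1.30×164 + 0.36×94 + 6.35×103 + 59.21×28 = 213.2 + 33.84 + 654.05 + 1657.88 = 2558.97
link = 2948.45/2558.97 = 1.152202
Link Period 2→Period 3:
ΣP(Period 3)Q(Period 2) = 1.61×178 + 0.38×110 + 4.32×109 + 64.24×29 = 286.58 + 41.8 + 470.88 + 1862.96 = 2662.22
ΣP(Period 2)Q(Period 2) = 1.63×178 + 0.33×110 + 5.33×109 + 75.04×29 = 290.14 + 36.3 + 580.97 + 2176.16 = 3083.57
link = 2662.22/3083.57 = 0.863356
Chained index = 100 × 0.846781 × 1.152202 × 0.863356 = 84.2344

84.23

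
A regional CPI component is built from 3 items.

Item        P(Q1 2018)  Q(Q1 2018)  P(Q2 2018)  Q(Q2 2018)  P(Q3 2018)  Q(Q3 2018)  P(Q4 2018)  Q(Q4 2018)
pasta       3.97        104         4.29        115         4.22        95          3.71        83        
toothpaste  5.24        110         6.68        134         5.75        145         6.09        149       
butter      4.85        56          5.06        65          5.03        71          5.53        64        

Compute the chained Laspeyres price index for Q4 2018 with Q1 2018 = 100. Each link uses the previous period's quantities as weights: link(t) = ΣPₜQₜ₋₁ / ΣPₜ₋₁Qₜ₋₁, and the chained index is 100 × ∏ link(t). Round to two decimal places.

109.48

Link Q1 2018→Q2 2018:
ΣP(Q2 2018)Q(Q1 2018) = 4.29×104 + 6.68×110 + 5.06×56 = 446.16 + 734.8 + 283.36 = 1464.32
ΣP(Q1 2018)Q(Q1 2018) = 3.97×104 + 5.24×110 + 4.85×56 = 412.88 + 576.4 + 271.6 = 1260.88
link = 1464.32/1260.88 = 1.161348
Link Q2 2018→Q3 2018:
ΣP(Q3 2018)Q(Q2 2018) = 4.22×115 + 5.75×134 + 5.03×65 = 485.3 + 770.5 + 326.95 = 1582.75
ΣP(Q2 2018)Q(Q2 2018) = 4.29×115 + 6.68×134 + 5.06×65 = 493.35 + 895.12 + 328.9 = 1717.37
link = 1582.75/1717.37 = 0.921613
Link Q3 2018→Q4 2018:
ΣP(Q4 2018)Q(Q3 2018) = 3.71×95 + 6.09×145 + 5.53×71 = 352.45 + 883.05 + 392.63 = 1628.13
ΣP(Q3 2018)Q(Q3 2018) = 4.22×95 + 5.75×145 + 5.03×71 = 400.9 + 833.75 + 357.13 = 1591.78
link = 1628.13/1591.78 = 1.022836
Chained index = 100 × 1.161348 × 0.921613 × 1.022836 = 109.4754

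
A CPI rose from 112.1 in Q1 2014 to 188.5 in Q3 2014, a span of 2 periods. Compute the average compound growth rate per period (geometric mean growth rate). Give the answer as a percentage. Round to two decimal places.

Growth factor = (188.5/112.1)^(1/2) = (1.681534)^(1/2) = 1.296740
Growth rate = 1.296740 − 1 = 0.296740 = 29.6740%

29.67%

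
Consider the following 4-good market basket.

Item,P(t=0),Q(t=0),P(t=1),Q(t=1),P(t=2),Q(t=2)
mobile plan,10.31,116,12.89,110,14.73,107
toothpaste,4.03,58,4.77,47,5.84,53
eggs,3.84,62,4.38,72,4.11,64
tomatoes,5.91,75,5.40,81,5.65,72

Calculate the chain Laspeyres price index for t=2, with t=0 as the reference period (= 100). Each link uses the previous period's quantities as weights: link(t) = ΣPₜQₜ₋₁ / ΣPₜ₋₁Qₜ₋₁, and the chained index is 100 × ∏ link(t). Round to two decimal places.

Link t=0→t=1:
ΣP(t=1)Q(t=0) = 12.89×116 + 4.77×58 + 4.38×62 + 5.40×75 = 1495.24 + 276.66 + 271.56 + 405 = 2448.46
ΣP(t=0)Q(t=0) = 10.31×116 + 4.03×58 + 3.84×62 + 5.91×75 = 1195.96 + 233.74 + 238.08 + 443.25 = 2111.03
link = 2448.46/2111.03 = 1.159841
Link t=1→t=2:
ΣP(t=2)Q(t=1) = 14.73×110 + 5.84×47 + 4.11×72 + 5.65×81 = 1620.3 + 274.48 + 295.92 + 457.65 = 2648.35
ΣP(t=1)Q(t=1) = 12.89×110 + 4.77×47 + 4.38×72 + 5.40×81 = 1417.9 + 224.19 + 315.36 + 437.4 = 2394.85
link = 2648.35/2394.85 = 1.105852
Chained index = 100 × 1.159841 × 1.105852 = 128.2613

128.26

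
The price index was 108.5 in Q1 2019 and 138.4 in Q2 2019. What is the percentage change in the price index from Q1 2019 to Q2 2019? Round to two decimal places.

Change = (138.4 − 108.5) / 108.5 × 100
       = 29.9 / 108.5 × 100 = 27.5576%

27.56%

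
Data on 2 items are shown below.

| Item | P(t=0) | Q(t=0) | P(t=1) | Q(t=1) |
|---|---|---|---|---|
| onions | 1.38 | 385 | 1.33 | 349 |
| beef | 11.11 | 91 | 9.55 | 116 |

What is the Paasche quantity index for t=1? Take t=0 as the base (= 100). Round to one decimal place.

Paasche quantity index uses current-period prices as weights.
ΣP(t=1)·Q(t=1) = 1.33×349 + 9.55×116 = 464.17 + 1107.8 = 1571.97
ΣP(t=1)·Q(t=0) = 1.33×385 + 9.55×91 = 512.05 + 869.05 = 1381.1
Index = 1571.97 / 1381.1 × 100 = 113.8201

113.8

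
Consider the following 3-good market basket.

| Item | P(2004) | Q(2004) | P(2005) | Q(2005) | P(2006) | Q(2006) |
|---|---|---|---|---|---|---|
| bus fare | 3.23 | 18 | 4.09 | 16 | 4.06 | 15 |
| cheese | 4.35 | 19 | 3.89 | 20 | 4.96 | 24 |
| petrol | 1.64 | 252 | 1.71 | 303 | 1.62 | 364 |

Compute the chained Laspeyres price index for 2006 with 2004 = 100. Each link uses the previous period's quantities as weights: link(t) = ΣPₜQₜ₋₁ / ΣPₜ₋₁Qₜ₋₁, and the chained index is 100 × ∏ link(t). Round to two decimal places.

103.40

Link 2004→2005:
ΣP(2005)Q(2004) = 4.09×18 + 3.89×19 + 1.71×252 = 73.62 + 73.91 + 430.92 = 578.45
ΣP(2004)Q(2004) = 3.23×18 + 4.35×19 + 1.64×252 = 58.14 + 82.65 + 413.28 = 554.07
link = 578.45/554.07 = 1.044002
Link 2005→2006:
ΣP(2006)Q(2005) = 4.06×16 + 4.96×20 + 1.62×303 = 64.96 + 99.2 + 490.86 = 655.02
ΣP(2005)Q(2005) = 4.09×16 + 3.89×20 + 1.71×303 = 65.44 + 77.8 + 518.13 = 661.37
link = 655.02/661.37 = 0.990399
Chained index = 100 × 1.044002 × 0.990399 = 103.3978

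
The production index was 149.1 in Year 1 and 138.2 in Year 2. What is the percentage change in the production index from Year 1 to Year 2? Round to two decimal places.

Change = (138.2 − 149.1) / 149.1 × 100
       = -10.9 / 149.1 × 100 = -7.3105%

-7.31%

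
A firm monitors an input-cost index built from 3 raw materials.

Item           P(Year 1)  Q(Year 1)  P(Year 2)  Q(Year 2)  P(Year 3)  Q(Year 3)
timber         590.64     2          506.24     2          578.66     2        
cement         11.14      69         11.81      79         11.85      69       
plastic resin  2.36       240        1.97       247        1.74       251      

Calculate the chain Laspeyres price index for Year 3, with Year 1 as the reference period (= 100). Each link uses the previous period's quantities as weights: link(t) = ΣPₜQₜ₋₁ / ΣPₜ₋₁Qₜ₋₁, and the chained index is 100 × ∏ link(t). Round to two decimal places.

94.84

Link Year 1→Year 2:
ΣP(Year 2)Q(Year 1) = 506.24×2 + 11.81×69 + 1.97×240 = 1012.48 + 814.89 + 472.8 = 2300.17
ΣP(Year 1)Q(Year 1) = 590.64×2 + 11.14×69 + 2.36×240 = 1181.28 + 768.66 + 566.4 = 2516.34
link = 2300.17/2516.34 = 0.914093
Link Year 2→Year 3:
ΣP(Year 3)Q(Year 2) = 578.66×2 + 11.85×79 + 1.74×247 = 1157.32 + 936.15 + 429.78 = 2523.25
ΣP(Year 2)Q(Year 2) = 506.24×2 + 11.81×79 + 1.97×247 = 1012.48 + 932.99 + 486.59 = 2432.06
link = 2523.25/2432.06 = 1.037495
Chained index = 100 × 0.914093 × 1.037495 = 94.8367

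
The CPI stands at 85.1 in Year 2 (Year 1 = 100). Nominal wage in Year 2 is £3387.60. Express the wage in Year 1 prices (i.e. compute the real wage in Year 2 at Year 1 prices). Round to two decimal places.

3980.73

Real = Nominal ÷ (Index/100) = 3387.60 ÷ (85.1/100)
     = 3387.60 ÷ 0.851 = 3980.7286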